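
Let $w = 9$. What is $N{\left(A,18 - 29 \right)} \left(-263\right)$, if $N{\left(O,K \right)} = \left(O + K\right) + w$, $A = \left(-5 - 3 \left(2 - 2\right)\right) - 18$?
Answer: $6575$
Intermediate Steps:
$A = -23$ ($A = \left(-5 - 0\right) - 18 = \left(-5 + 0\right) - 18 = -5 - 18 = -23$)
$N{\left(O,K \right)} = 9 + K + O$ ($N{\left(O,K \right)} = \left(O + K\right) + 9 = \left(K + O\right) + 9 = 9 + K + O$)
$N{\left(A,18 - 29 \right)} \left(-263\right) = \left(9 + \left(18 - 29\right) - 23\right) \left(-263\right) = \left(9 - 11 - 23\right) \left(-263\right) = \left(-25\right) \left(-263\right) = 6575$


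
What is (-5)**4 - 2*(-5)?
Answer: 635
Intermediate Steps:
(-5)**4 - 2*(-5) = 625 + 10 = 635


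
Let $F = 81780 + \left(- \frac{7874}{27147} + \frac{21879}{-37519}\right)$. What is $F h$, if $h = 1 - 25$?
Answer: $- \frac{39197343260104}{19971143} \approx -1.9627 \cdot 10^{6}$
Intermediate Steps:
$F = \frac{4899667907513}{59913429}$ ($F = 81780 + \left(\left(-7874\right) \frac{1}{27147} + 21879 \left(- \frac{1}{37519}\right)\right) = 81780 - \frac{52316107}{59913429} = \frac{4899667907513}{59913429} \approx 81779.0$)
$h = -24$ ($h = 1 - 25 = -24$)
$F h = \frac{4899667907513}{59913429} \left(-24\right) = - \frac{39197343260104}{19971143}$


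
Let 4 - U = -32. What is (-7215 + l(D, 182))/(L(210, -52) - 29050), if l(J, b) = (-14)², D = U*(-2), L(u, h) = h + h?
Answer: 7019/29154 ≈ 0.24076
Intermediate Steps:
U = 36 (U = 4 - 1*(-32) = 4 + 32 = 36)
L(u, h) = 2*h
D = -72 (D = 36*(-2) = -72)
l(J, b) = 196
(-7215 + l(D, 182))/(L(210, -52) - 29050) = (-7215 + 196)/(2*(-52) - 29050) = -7019/(-104 - 29050) = -7019/(-29154) = -7019*(-1/29154) = 7019/29154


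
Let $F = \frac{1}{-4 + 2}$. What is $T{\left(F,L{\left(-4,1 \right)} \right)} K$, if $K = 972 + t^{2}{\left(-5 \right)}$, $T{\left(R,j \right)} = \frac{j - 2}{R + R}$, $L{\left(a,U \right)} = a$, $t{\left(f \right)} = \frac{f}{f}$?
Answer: $5838$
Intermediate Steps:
$t{\left(f \right)} = 1$
$F = - \frac{1}{2}$ ($F = \frac{1}{-2} = - \frac{1}{2} \approx -0.5$)
$T{\left(R,j \right)} = \frac{-2 + j}{2 R}$
$K = 973$ ($K = 972 + 1^{2} = 972 + 1 = 973$)
$T{\left(F,L{\left(-4,1 \right)} \right)} K = \frac{-2 - 4}{2 \left(- \frac{1}{2}\right)} 973 = \frac{1}{2} \left(-2\right) \left(-6\right) 973 = 6 \cdot 973 = 5838$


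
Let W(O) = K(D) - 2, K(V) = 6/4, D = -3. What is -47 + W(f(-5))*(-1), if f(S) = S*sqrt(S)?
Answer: -93/2 ≈ -46.500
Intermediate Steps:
f(S) = S**(3/2)
K(V) = 3/2 (K(V) = 6*(1/4) = 3/2)
W(O) = -1/2 (W(O) = 3/2 - 2 = -1/2)
-47 + W(f(-5))*(-1) = -47 - 1/2*(-1) = -47 + 1/2 = -93/2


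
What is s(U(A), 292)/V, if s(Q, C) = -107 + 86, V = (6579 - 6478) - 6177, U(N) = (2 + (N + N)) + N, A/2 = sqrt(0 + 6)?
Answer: 3/868 ≈ 0.0034562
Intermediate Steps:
A = 2*sqrt(6) (A = 2*sqrt(0 + 6) = 2*sqrt(6) ≈ 4.8990)
U(N) = 2 + 3*N (U(N) = (2 + 2*N) + N = 2 + 3*N)
V = -6076 (V = 101 - 6177 = -6076)
s(Q, C) = -21
s(U(A), 292)/V = -21/(-6076) = -21*(-1/6076) = 3/868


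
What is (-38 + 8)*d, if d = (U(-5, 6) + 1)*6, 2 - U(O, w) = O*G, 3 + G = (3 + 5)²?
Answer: -55440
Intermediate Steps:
G = 61 (G = -3 + (3 + 5)² = -3 + 8² = -3 + 64 = 61)
U(O, w) = 2 - 61*O (U(O, w) = 2 - O*61 = 2 - 61*O)
d = 1848 (d = ((2 - 61*(-5)) + 1)*6 = ((2 + 305) + 1)*6 = (307 + 1)*6 = 308*6 = 1848)
(-38 + 8)*d = (-38 + 8)*1848 = -30*1848 = -55440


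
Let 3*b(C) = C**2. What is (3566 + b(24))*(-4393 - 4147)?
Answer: -32093320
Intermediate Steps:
b(C) = C**2/3
(3566 + b(24))*(-4393 - 4147) = (3566 + (1/3)*24**2)*(-4393 - 4147) = (3566 + (1/3)*576)*(-8540) = (3566 + 192)*(-8540) = 3758*(-8540) = -32093320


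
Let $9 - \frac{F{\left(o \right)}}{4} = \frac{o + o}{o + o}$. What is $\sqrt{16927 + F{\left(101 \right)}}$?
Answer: $\sqrt{16959} \approx 130.23$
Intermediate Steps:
$F{\left(o \right)} = 32$ ($F{\left(o \right)} = 36 - 4 \frac{o + o}{o + o} = 36 - 4 \frac{2 o}{2 o} = 36 - 4 \cdot 2 o \frac{1}{2 o} = 36 - 4 = 32$)
$\sqrt{16927 + F{\left(101 \right)}} = \sqrt{16927 + 32} = \sqrt{16959}$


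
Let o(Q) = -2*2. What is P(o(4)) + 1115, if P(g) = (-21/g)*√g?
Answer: 1115 + 21*I/2 ≈ 1115.0 + 10.5*I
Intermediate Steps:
o(Q) = -4
P(g) = -21/√g
P(o(4)) + 1115 = -(-21)*I/2 + 1115 = 21*I/2 + 1115 = 1115 + 21*I/2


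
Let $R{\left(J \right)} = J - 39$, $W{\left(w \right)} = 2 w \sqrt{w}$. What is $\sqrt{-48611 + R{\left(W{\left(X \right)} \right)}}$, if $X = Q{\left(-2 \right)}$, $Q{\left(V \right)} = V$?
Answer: $\sqrt{-48650 - 4 i \sqrt{2}} \approx 0.013 - 220.57 i$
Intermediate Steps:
$X = -2$
$W{\left(w \right)} = 2 w^{\frac{3}{2}}$
$R{\left(J \right)} = -39 + J$
$\sqrt{-48611 + R{\left(W{\left(X \right)} \right)}} = \sqrt{-48611 - \left(39 - 2 \left(-2\right)^{\frac{3}{2}}\right)} = \sqrt{-48611 - \left(39 - 2 \left(- 2 i \sqrt{2}\right)\right)} = \sqrt{-48611 - \left(39 + 4 i \sqrt{2}\right)} = \sqrt{-48650 - 4 i \sqrt{2}}$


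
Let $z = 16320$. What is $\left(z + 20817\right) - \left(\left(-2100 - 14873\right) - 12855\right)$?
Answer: $66965$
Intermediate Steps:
$\left(z + 20817\right) - \left(\left(-2100 - 14873\right) - 12855\right) = \left(16320 + 20817\right) - \left(\left(-2100 - 14873\right) - 12855\right) = 37137 - \left(-16973 - 12855\right) = 37137 - -29828 = 37137 + 29828 = 66965$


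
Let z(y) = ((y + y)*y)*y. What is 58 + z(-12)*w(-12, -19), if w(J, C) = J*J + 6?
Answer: -518342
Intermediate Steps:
w(J, C) = 6 + J² (w(J, C) = J² + 6 = 6 + J²)
z(y) = 2*y³ (z(y) = ((2*y)*y)*y = (2*y²)*y = 2*y³)
58 + z(-12)*w(-12, -19) = 58 + (2*(-12)³)*(6 + (-12)²) = 58 + (2*(-1728))*(6 + 144) = 58 - 3456*150 = 58 - 518400 = -518342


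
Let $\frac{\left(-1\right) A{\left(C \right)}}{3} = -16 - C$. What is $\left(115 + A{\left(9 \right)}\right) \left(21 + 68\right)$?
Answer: $16910$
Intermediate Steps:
$A{\left(C \right)} = 48 + 3 C$ ($A{\left(C \right)} = - 3 \left(-16 - C\right) = 48 + 3 C$)
$\left(115 + A{\left(9 \right)}\right) \left(21 + 68\right) = \left(115 + \left(48 + 3 \cdot 9\right)\right) \left(21 + 68\right) = \left(115 + \left(48 + 27\right)\right) 89 = \left(115 + 75\right) 89 = 190 \cdot 89 = 16910$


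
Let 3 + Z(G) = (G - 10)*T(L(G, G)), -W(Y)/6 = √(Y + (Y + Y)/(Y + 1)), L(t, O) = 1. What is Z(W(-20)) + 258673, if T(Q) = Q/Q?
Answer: 258660 - 12*I*√1615/19 ≈ 2.5866e+5 - 25.381*I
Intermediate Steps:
T(Q) = 1
W(Y) = -6*√(Y + 2*Y/(1 + Y)) (W(Y) = -6*√(Y + (Y + Y)/(Y + 1)) = -6*√(Y + (2*Y)/(1 + Y)) = -6*√(Y + 2*Y/(1 + Y)))
Z(G) = -13 + G (Z(G) = -3 + (G - 10)*1 = -3 + (-10 + G)*1 = -3 + (-10 + G) = -13 + G)
Z(W(-20)) + 258673 = (-13 - 6*2*I*√85*√(-1/(1 - 20))) + 258673 = (-13 - 6*2*I*√85*√(-1/(-19))) + 258673 = (-13 - 6*2*I*√1615/19) + 258673 = (-13 - 12*I*√1615/19) + 258673 = 258660 - 12*I*√1615/19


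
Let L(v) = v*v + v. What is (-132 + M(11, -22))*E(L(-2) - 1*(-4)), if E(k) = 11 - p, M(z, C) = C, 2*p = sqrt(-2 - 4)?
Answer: -1694 + 77*I*sqrt(6) ≈ -1694.0 + 188.61*I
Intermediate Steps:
p = I*sqrt(6)/2 (p = sqrt(-2 - 4)/2 = sqrt(-6)/2 = (I*sqrt(6))/2 = I*sqrt(6)/2 ≈ 1.2247*I)
L(v) = v + v**2 (L(v) = v**2 + v = v + v**2)
E(k) = 11 - I*sqrt(6)/2
(-132 + M(11, -22))*E(L(-2) - 1*(-4)) = (-132 - 22)*(11 - I*sqrt(6)/2) = -154*(11 - I*sqrt(6)/2) = -1694 + 77*I*sqrt(6)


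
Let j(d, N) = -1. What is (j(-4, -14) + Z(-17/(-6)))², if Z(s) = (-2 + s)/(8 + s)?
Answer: 144/169 ≈ 0.85207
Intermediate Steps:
Z(s) = (-2 + s)/(8 + s)
(j(-4, -14) + Z(-17/(-6)))² = (-1 + (-2 - 17/(-6))/(8 - 17/(-6)))² = (-1 + (-2 - 17*(-⅙))/(8 - 17*(-⅙)))² = (-1 + (-2 + 17/6)/(8 + 17/6))² = (-1 + (⅚)/(65/6))² = (-1 + (6/65)*(⅚))² = (-1 + 1/13)² = (-12/13)² = 144/169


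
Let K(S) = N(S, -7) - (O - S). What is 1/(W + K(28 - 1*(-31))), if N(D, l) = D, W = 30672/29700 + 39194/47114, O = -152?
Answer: 6478175/1761186613 ≈ 0.0036783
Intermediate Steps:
W = 12079363/6478175 (W = 30672*(1/29700) + 39194*(1/47114) = 284/275 + 19597/23557 = 12079363/6478175 ≈ 1.8646)
K(S) = 152 + 2*S (K(S) = S - (-152 - S) = S + (152 + S) = 152 + 2*S)
1/(W + K(28 - 1*(-31))) = 1/(12079363/6478175 + (152 + 2*(28 - 1*(-31)))) = 1/(12079363/6478175 + (152 + 2*(28 + 31))) = 1/(12079363/6478175 + (152 + 2*59)) = 1/(12079363/6478175 + (152 + 118)) = 1/(12079363/6478175 + 270) = 1/(1761186613/6478175) = 6478175/1761186613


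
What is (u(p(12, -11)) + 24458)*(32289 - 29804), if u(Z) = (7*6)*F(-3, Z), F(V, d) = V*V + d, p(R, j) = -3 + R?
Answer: 62656790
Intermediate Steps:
F(V, d) = d + V² (F(V, d) = V² + d = d + V²)
u(Z) = 378 + 42*Z (u(Z) = (7*6)*(Z + (-3)²) = 42*(Z + 9) = 42*(9 + Z) = 378 + 42*Z)
(u(p(12, -11)) + 24458)*(32289 - 29804) = ((378 + 42*(-3 + 12)) + 24458)*(32289 - 29804) = ((378 + 42*9) + 24458)*2485 = ((378 + 378) + 24458)*2485 = (756 + 24458)*2485 = 25214*2485 = 62656790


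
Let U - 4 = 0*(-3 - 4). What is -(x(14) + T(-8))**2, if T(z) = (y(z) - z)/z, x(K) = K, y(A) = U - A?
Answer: -529/4 ≈ -132.25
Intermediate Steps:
U = 4 (U = 4 + 0*(-3 - 4) = 4 + 0*(-7) = 4 + 0 = 4)
y(A) = 4 - A
T(z) = (4 - 2*z)/z (T(z) = ((4 - z) - z)/z = (4 - 2*z)/z)
-(x(14) + T(-8))**2 = -(14 + (-2 + 4/(-8)))**2 = -(14 + (-2 + 4*(-1/8)))**2 = -(14 + (-2 - 1/2))**2 = -(14 - 5/2)**2 = -(23/2)**2 = -1*529/4 = -529/4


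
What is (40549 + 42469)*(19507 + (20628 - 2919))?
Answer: 3089597888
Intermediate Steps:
(40549 + 42469)*(19507 + (20628 - 2919)) = 83018*(19507 + 17709) = 83018*37216 = 3089597888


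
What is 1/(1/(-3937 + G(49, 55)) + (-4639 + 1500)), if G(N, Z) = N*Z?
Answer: -1242/3898639 ≈ -0.00031857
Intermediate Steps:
1/(1/(-3937 + G(49, 55)) + (-4639 + 1500)) = 1/(1/(-3937 + 49*55) + (-4639 + 1500)) = 1/(1/(-3937 + 2695) - 3139) = 1/(1/(-1242) - 3139) = 1/(-1/1242 - 3139) = 1/(-3898639/1242) = -1242/3898639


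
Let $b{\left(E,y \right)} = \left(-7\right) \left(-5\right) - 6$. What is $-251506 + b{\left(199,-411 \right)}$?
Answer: $-251477$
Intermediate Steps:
$b{\left(E,y \right)} = 29$ ($b{\left(E,y \right)} = 35 - 6 = 29$)
$-251506 + b{\left(199,-411 \right)} = -251506 + 29 = -251477$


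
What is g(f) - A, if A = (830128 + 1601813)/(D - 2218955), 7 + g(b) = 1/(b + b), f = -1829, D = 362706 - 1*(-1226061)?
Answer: -3620591969/1152613852 ≈ -3.1412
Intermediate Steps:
D = 1588767 (D = 362706 + 1226061 = 1588767)
g(b) = -7 + 1/(2*b) (g(b) = -7 + 1/(b + b) = -7 + 1/(2*b))
A = -2431941/630188 (A = (830128 + 1601813)/(1588767 - 2218955) = 2431941/(-630188) = 2431941*(-1/630188) = -2431941/630188 ≈ -3.8591)
g(f) - A = (-7 + (½)/(-1829)) - 1*(-2431941/630188) = (-7 + (½)*(-1/1829)) + 2431941/630188 = (-7 - 1/3658) + 2431941/630188 = -25607/3658 + 2431941/630188 = -3620591969/1152613852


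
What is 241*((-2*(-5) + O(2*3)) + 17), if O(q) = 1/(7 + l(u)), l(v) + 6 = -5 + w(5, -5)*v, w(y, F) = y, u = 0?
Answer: 25787/4 ≈ 6446.8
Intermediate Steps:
l(v) = -11 + 5*v (l(v) = -6 + (-5 + 5*v) = -11 + 5*v)
O(q) = -¼ (O(q) = 1/(7 + (-11 + 5*0)) = 1/(7 + (-11 + 0)) = 1/(7 - 11) = 1/(-4) = -¼)
241*((-2*(-5) + O(2*3)) + 17) = 241*((-2*(-5) - ¼) + 17) = 241*((10 - ¼) + 17) = 241*(39/4 + 17) = 241*(107/4) = 25787/4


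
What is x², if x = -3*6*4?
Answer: 5184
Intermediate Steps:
x = -72 (x = -18*4 = -72)
x² = (-72)² = 5184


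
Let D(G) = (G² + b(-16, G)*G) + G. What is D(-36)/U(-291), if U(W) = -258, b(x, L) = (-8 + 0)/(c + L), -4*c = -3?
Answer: -9806/2021 ≈ -4.8521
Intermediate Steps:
c = ¾ (c = -¼*(-3) = ¾ ≈ 0.75000)
b(x, L) = -8/(¾ + L) (b(x, L) = (-8 + 0)/(¾ + L) = -8/(¾ + L))
D(G) = G + G² - 32*G/(3 + 4*G) (D(G) = (G² + (-32/(3 + 4*G))*G) + G = (G² - 32*G/(3 + 4*G)) + G = G + G² - 32*G/(3 + 4*G))
D(-36)/U(-291) = -36*(-32 + (1 - 36)*(3 + 4*(-36)))/(3 + 4*(-36))/(-258) = -36*(-32 - 35*(3 - 144))/(3 - 144)*(-1/258) = -36*(-32 - 35*(-141))/(-141)*(-1/258) = -36*(-1/141)*(-32 + 4935)*(-1/258) = -36*(-1/141)*4903*(-1/258) = (58836/47)*(-1/258) = -9806/2021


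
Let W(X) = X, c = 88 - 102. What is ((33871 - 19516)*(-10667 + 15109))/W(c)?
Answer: -31882455/7 ≈ -4.5546e+6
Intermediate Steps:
c = -14
((33871 - 19516)*(-10667 + 15109))/W(c) = ((33871 - 19516)*(-10667 + 15109))/(-14) = (14355*4442)*(-1/14) = 63764910*(-1/14) = -31882455/7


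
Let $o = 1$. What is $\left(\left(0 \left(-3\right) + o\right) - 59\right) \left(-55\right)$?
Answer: $3190$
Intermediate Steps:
$\left(\left(0 \left(-3\right) + o\right) - 59\right) \left(-55\right) = \left(\left(0 \left(-3\right) + 1\right) - 59\right) \left(-55\right) = \left(\left(0 + 1\right) - 59\right) \left(-55\right) = \left(1 - 59\right) \left(-55\right) = \left(-58\right) \left(-55\right) = 3190$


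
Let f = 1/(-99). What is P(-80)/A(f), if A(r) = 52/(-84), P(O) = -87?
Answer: 1827/13 ≈ 140.54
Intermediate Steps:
f = -1/99 ≈ -0.010101
A(r) = -13/21 (A(r) = 52*(-1/84) = -13/21)
P(-80)/A(f) = -87/(-13/21) = -87*(-21/13) = 1827/13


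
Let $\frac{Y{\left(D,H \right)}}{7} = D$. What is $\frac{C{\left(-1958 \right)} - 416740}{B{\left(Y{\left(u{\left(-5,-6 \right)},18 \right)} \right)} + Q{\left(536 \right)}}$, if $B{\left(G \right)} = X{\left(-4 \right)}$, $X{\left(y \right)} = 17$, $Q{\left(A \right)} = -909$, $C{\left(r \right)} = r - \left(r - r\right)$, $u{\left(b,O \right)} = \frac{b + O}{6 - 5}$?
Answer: $\frac{209349}{446} \approx 469.39$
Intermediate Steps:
$u{\left(b,O \right)} = O + b$ ($u{\left(b,O \right)} = \frac{O + b}{1} = \left(O + b\right) 1 = O + b$)
$C{\left(r \right)} = r$ ($C{\left(r \right)} = r - 0 = r + 0 = r$)
$Y{\left(D,H \right)} = 7 D$
$B{\left(G \right)} = 17$
$\frac{C{\left(-1958 \right)} - 416740}{B{\left(Y{\left(u{\left(-5,-6 \right)},18 \right)} \right)} + Q{\left(536 \right)}} = \frac{-1958 - 416740}{17 - 909} = - \frac{418698}{-892} = \left(-418698\right) \left(- \frac{1}{892}\right) = \frac{209349}{446}$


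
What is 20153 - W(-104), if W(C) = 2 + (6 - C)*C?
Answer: 31591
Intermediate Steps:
W(C) = 2 + C*(6 - C)
20153 - W(-104) = 20153 - (2 - 1*(-104)² + 6*(-104)) = 20153 - (2 - 1*10816 - 624) = 20153 - (2 - 10816 - 624) = 20153 - 1*(-11438) = 20153 + 11438 = 31591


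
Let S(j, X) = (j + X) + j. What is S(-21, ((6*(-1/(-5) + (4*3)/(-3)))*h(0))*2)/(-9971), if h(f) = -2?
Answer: -246/49855 ≈ -0.0049343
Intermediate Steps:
S(j, X) = X + 2*j (S(j, X) = (X + j) + j = X + 2*j)
S(-21, ((6*(-1/(-5) + (4*3)/(-3)))*h(0))*2)/(-9971) = (((6*(-1/(-5) + (4*3)/(-3)))*(-2))*2 + 2*(-21))/(-9971) = (((6*(-1*(-⅕) + 12*(-⅓)))*(-2))*2 - 42)*(-1/9971) = (((6*(⅕ - 4))*(-2))*2 - 42)*(-1/9971) = (((6*(-19/5))*(-2))*2 - 42)*(-1/9971) = (-114/5*(-2)*2 - 42)*(-1/9971) = ((228/5)*2 - 42)*(-1/9971) = (456/5 - 42)*(-1/9971) = (246/5)*(-1/9971) = -246/49855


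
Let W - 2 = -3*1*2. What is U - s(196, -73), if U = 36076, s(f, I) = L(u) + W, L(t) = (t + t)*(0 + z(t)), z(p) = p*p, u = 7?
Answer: 35394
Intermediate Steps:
z(p) = p²
W = -4 (W = 2 - 3*1*2 = 2 - 3*2 = 2 - 6 = -4)
L(t) = 2*t³ (L(t) = (t + t)*(0 + t²) = (2*t)*t² = 2*t³)
s(f, I) = 682 (s(f, I) = 2*7³ - 4 = 2*343 - 4 = 686 - 4 = 682)
U - s(196, -73) = 36076 - 1*682 = 36076 - 682 = 35394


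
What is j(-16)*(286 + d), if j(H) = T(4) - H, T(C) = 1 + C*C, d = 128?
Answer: 13662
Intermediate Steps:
T(C) = 1 + C**2
j(H) = 17 - H (j(H) = (1 + 4**2) - H = (1 + 16) - H = 17 - H)
j(-16)*(286 + d) = (17 - 1*(-16))*(286 + 128) = (17 + 16)*414 = 33*414 = 13662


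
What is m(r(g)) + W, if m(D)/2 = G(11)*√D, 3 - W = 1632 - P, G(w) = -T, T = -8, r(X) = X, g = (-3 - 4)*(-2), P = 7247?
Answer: 5618 + 16*√14 ≈ 5677.9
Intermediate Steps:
g = 14 (g = -7*(-2) = 14)
G(w) = 8 (G(w) = -1*(-8) = 8)
W = 5618 (W = 3 - (1632 - 1*7247) = 3 - (1632 - 7247) = 3 - 1*(-5615) = 3 + 5615 = 5618)
m(D) = 16*√D (m(D) = 2*(8*√D) = 16*√D)
m(r(g)) + W = 16*√14 + 5618 = 5618 + 16*√14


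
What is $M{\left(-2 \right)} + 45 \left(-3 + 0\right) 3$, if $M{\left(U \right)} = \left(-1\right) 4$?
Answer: $-409$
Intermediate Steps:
$M{\left(U \right)} = -4$
$M{\left(-2 \right)} + 45 \left(-3 + 0\right) 3 = -4 + 45 \left(-3 + 0\right) 3 = -4 + 45 \left(\left(-3\right) 3\right) = -4 + 45 \left(-9\right) = -4 - 405 = -409$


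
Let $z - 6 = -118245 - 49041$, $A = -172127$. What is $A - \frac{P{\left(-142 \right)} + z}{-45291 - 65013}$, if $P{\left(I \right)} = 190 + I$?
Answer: $- \frac{197775665}{1149} \approx -1.7213 \cdot 10^{5}$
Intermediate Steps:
$z = -167280$ ($z = 6 - 167286 = -167280$)
$A - \frac{P{\left(-142 \right)} + z}{-45291 - 65013} = -172127 - \frac{\left(190 - 142\right) - 167280}{-45291 - 65013} = -172127 - \frac{48 - 167280}{-110304} = -172127 - \left(-167232\right) \left(- \frac{1}{110304}\right) = -172127 - \frac{1742}{1149} = - \frac{197775665}{1149}$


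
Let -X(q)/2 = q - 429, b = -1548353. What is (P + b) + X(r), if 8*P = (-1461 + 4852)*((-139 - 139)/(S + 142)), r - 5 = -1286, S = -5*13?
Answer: -476310713/308 ≈ -1.5465e+6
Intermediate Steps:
S = -65
r = -1281 (r = 5 - 1286 = -1281)
P = -471349/308 (P = ((-1461 + 4852)*((-139 - 139)/(-65 + 142)))/8 = (3391*(-278/77))/8 = (1/8)*(-942698/77) = -471349/308 ≈ -1530.4)
X(q) = 858 - 2*q (X(q) = -2*(q - 429) = -2*(-429 + q) = 858 - 2*q)
(P + b) + X(r) = (-471349/308 - 1548353) + (858 - 2*(-1281)) = -477364073/308 + (858 + 2562) = -477364073/308 + 3420 = -476310713/308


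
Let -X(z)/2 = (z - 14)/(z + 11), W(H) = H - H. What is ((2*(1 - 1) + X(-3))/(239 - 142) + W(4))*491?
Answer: 8347/388 ≈ 21.513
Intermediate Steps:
W(H) = 0
X(z) = -2*(-14 + z)/(11 + z) (X(z) = -2*(z - 14)/(z + 11) = -2*(-14 + z)/(11 + z))
((2*(1 - 1) + X(-3))/(239 - 142) + W(4))*491 = ((2*(1 - 1) + 2*(14 - 1*(-3))/(11 - 3))/(239 - 142) + 0)*491 = ((2*0 + 2*(14 + 3)/8)/97 + 0)*491 = ((0 + 2*(⅛)*17)*(1/97) + 0)*491 = ((0 + 17/4)*(1/97) + 0)*491 = ((17/4)*(1/97) + 0)*491 = (17/388 + 0)*491 = (17/388)*491 = 8347/388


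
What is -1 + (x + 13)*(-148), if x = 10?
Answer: -3405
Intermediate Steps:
-1 + (x + 13)*(-148) = -1 + (10 + 13)*(-148) = -1 + 23*(-148) = -1 - 3404 = -3405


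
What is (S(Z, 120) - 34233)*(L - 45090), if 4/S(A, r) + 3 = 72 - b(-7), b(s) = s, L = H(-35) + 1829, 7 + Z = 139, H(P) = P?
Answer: 28160844096/19 ≈ 1.4821e+9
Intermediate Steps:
Z = 132 (Z = -7 + 139 = 132)
L = 1794 (L = -35 + 1829 = 1794)
S(A, r) = 1/19 (S(A, r) = 4/(-3 + (72 - 1*(-7))) = 4/(-3 + (72 + 7)) = 4/(-3 + 79) = 4/76 = 4*(1/76) = 1/19)
(S(Z, 120) - 34233)*(L - 45090) = (1/19 - 34233)*(1794 - 45090) = -650426/19*(-43296) = 28160844096/19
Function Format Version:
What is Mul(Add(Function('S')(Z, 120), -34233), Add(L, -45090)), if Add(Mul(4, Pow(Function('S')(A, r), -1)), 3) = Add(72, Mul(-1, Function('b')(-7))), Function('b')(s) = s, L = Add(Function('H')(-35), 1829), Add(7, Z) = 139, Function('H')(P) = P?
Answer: Rational(28160844096, 19) ≈ 1.4821e+9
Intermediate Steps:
Z = 132 (Z = Add(-7, 139) = 132)
L = 1794 (L = Add(-35, 1829) = 1794)
Function('S')(A, r) = Rational(1, 19) (Function('S')(A, r) = Mul(4, Pow(Add(-3, Add(72, Mul(-1, -7))), -1)) = Mul(4, Pow(Add(-3, Add(72, 7)), -1)) = Mul(4, Pow(Add(-3, 79), -1)) = Mul(4, Pow(76, -1)) = Mul(4, Rational(1, 76)) = Rational(1, 19))
Mul(Add(Function('S')(Z, 120), -34233), Add(L, -45090)) = Mul(Add(Rational(1, 19), -34233), Add(1794, -45090)) = Mul(Rational(-650426, 19), -43296) = Rational(28160844096, 19)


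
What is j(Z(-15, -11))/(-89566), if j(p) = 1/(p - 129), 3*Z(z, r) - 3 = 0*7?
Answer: 1/11464448 ≈ 8.7226e-8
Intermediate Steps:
Z(z, r) = 1 (Z(z, r) = 1 + (0*7)/3 = 1 + (1/3)*0 = 1 + 0 = 1)
j(p) = 1/(-129 + p)
j(Z(-15, -11))/(-89566) = 1/((-129 + 1)*(-89566)) = -1/89566/(-128) = -1/128*(-1/89566) = 1/11464448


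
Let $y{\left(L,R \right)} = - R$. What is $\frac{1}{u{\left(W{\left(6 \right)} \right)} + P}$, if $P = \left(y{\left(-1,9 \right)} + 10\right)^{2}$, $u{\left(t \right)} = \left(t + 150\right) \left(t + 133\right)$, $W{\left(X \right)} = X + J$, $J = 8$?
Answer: $\frac{1}{24109} \approx 4.1478 \cdot 10^{-5}$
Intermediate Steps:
$W{\left(X \right)} = 8 + X$ ($W{\left(X \right)} = X + 8 = 8 + X$)
$u{\left(t \right)} = \left(133 + t\right) \left(150 + t\right)$ ($u{\left(t \right)} = \left(150 + t\right) \left(133 + t\right) = \left(133 + t\right) \left(150 + t\right)$)
$P = 1$ ($P = \left(\left(-1\right) 9 + 10\right)^{2} = \left(-9 + 10\right)^{2} = 1^{2} = 1$)
$\frac{1}{u{\left(W{\left(6 \right)} \right)} + P} = \frac{1}{\left(19950 + \left(8 + 6\right)^{2} + 283 \left(8 + 6\right)\right) + 1} = \frac{1}{\left(19950 + 14^{2} + 283 \cdot 14\right) + 1} = \frac{1}{\left(19950 + 196 + 3962\right) + 1} = \frac{1}{24108 + 1} = \frac{1}{24109}$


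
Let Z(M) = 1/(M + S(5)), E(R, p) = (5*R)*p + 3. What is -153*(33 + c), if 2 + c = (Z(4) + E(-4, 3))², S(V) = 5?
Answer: -4499135/9 ≈ -4.9990e+5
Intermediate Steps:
E(R, p) = 3 + 5*R*p (E(R, p) = 5*R*p + 3 = 3 + 5*R*p)
Z(M) = 1/(5 + M) (Z(M) = 1/(M + 5) = 1/(5 + M))
c = 261982/81 (c = -2 + (1/(5 + 4) + (3 + 5*(-4)*3))² = -2 + (1/9 + (3 - 60))² = -2 + (⅑ - 57)² = -2 + (-512/9)² = -2 + 262144/81 = 261982/81 ≈ 3234.3)
-153*(33 + c) = -153*(33 + 261982/81) = -153*264655/81 = -4499135/9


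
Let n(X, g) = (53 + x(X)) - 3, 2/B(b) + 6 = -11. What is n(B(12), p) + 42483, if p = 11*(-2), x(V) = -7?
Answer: 42526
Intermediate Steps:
B(b) = -2/17 (B(b) = 2/(-6 - 11) = 2/(-17) = 2*(-1/17) = -2/17)
p = -22
n(X, g) = 43 (n(X, g) = (53 - 7) - 3 = 46 - 3 = 43)
n(B(12), p) + 42483 = 43 + 42483 = 42526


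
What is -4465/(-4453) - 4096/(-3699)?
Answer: 34755523/16471647 ≈ 2.1100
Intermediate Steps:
-4465/(-4453) - 4096/(-3699) = -4465*(-1/4453) - 4096*(-1/3699) = 4465/4453 + 4096/3699 = 34755523/16471647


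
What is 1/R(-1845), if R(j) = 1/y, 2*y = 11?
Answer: 11/2 ≈ 5.5000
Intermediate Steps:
y = 11/2 (y = (1/2)*11 = 11/2 ≈ 5.5000)
R(j) = 2/11 (R(j) = 1/(11/2) = 2/11)
1/R(-1845) = 1/(2/11) = 11/2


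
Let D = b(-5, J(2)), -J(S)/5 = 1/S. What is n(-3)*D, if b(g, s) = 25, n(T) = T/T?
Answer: 25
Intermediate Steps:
n(T) = 1
J(S) = -5/S
D = 25
n(-3)*D = 1*25 = 25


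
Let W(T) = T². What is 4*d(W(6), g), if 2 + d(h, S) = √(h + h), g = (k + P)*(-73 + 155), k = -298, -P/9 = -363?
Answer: -8 + 24*√2 ≈ 25.941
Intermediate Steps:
P = 3267 (P = -9*(-363) = 3267)
g = 243458 (g = (-298 + 3267)*(-73 + 155) = 2969*82 = 243458)
d(h, S) = -2 + √2*√h (d(h, S) = -2 + √(h + h) = -2 + √(2*h) = -2 + √2*√h)
4*d(W(6), g) = 4*(-2 + √2*√(6²)) = 4*(-2 + √2*√36) = 4*(-2 + √2*6) = 4*(-2 + 6*√2) = -8 + 24*√2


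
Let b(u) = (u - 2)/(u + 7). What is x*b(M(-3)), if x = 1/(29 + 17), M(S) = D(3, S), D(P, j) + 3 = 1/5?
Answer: -4/161 ≈ -0.024845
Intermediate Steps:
D(P, j) = -14/5 (D(P, j) = -3 + 1/5 = -3 + ⅕ = -14/5)
M(S) = -14/5
b(u) = (-2 + u)/(7 + u)
x = 1/46 ≈ 0.021739
x*b(M(-3)) = ((-2 - 14/5)/(7 - 14/5))/46 = (-24/5/(21/5))/46 = ((5/21)*(-24/5))/46 = (1/46)*(-8/7) = -4/161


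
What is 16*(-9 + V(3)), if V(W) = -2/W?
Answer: -464/3 ≈ -154.67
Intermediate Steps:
16*(-9 + V(3)) = 16*(-9 - 2/3) = 16*(-9 - 2*⅓) = 16*(-9 - ⅔) = 16*(-29/3) = -464/3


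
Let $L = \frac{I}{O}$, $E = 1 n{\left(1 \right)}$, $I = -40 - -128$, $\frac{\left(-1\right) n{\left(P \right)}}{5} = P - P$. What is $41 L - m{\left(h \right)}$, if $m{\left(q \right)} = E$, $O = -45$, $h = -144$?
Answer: $- \frac{3608}{45} \approx -80.178$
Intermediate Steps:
$n{\left(P \right)} = 0$ ($n{\left(P \right)} = - 5 \left(P - P\right) = \left(-5\right) 0 = 0$)
$I = 88$ ($I = -40 + 128 = 88$)
$E = 0$ ($E = 1 \cdot 0 = 0$)
$m{\left(q \right)} = 0$
$L = - \frac{88}{45}$ ($L = \frac{88}{-45} = 88 \left(- \frac{1}{45}\right) = - \frac{88}{45} \approx -1.9556$)
$41 L - m{\left(h \right)} = 41 \left(- \frac{88}{45}\right) - 0 = - \frac{3608}{45} + 0 = - \frac{3608}{45}$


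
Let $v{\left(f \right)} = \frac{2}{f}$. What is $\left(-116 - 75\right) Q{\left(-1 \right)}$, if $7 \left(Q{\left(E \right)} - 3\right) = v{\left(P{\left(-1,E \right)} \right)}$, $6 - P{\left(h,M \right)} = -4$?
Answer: $- \frac{20246}{35} \approx -578.46$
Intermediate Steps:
$P{\left(h,M \right)} = 10$ ($P{\left(h,M \right)} = 6 - -4 = 6 + 4 = 10$)
$Q{\left(E \right)} = \frac{106}{35}$ ($Q{\left(E \right)} = 3 + \frac{2 \cdot \frac{1}{10}}{7} = 3 + \frac{1}{7} \cdot \frac{1}{5} = 3 + \frac{1}{35} = \frac{106}{35}$)
$\left(-116 - 75\right) Q{\left(-1 \right)} = \left(-116 - 75\right) \frac{106}{35} = \left(-191\right) \frac{106}{35} = - \frac{20246}{35}$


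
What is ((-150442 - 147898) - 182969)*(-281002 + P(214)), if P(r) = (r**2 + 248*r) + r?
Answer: 87559733280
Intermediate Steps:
P(r) = r**2 + 249*r
((-150442 - 147898) - 182969)*(-281002 + P(214)) = ((-150442 - 147898) - 182969)*(-281002 + 214*(249 + 214)) = (-298340 - 182969)*(-281002 + 214*463) = -481309*(-281002 + 99082) = -481309*(-181920) = 87559733280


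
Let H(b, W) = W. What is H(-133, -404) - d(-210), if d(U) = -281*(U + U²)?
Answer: 12332686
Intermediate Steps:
d(U) = -281*U - 281*U²
H(-133, -404) - d(-210) = -404 - (-281)*(-210)*(1 - 210) = -404 - (-281)*(-210)*(-209) = -404 - 1*(-12333090) = -404 + 12333090 = 12332686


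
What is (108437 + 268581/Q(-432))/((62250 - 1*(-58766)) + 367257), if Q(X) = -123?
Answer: 4356390/20019193 ≈ 0.21761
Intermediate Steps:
(108437 + 268581/Q(-432))/((62250 - 1*(-58766)) + 367257) = (108437 + 268581/(-123))/((62250 - 1*(-58766)) + 367257) = (108437 + 268581*(-1/123))/((62250 + 58766) + 367257) = (108437 - 89527/41)/(121016 + 367257) = (4356390/41)/488273 = (4356390/41)*(1/488273) = 4356390/20019193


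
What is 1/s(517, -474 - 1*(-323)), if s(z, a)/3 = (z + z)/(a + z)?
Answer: 61/517 ≈ 0.11799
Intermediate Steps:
s(z, a) = 6*z/(a + z) (s(z, a) = 3*((z + z)/(a + z)) = 3*((2*z)/(a + z)) = 3*(2*z/(a + z)) = 6*z/(a + z))
1/s(517, -474 - 1*(-323)) = 1/(6*517/((-474 - 1*(-323)) + 517)) = 1/(6*517/((-474 + 323) + 517)) = 1/(6*517/(-151 + 517)) = 1/(6*517/366) = 1/(6*517*(1/366)) = 1/(517/61) = 61/517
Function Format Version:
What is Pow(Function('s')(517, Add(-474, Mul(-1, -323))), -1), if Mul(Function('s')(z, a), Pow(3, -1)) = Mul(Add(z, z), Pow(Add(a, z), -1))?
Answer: Rational(61, 517) ≈ 0.11799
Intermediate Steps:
Function('s')(z, a) = Mul(6, z, Pow(Add(a, z), -1)) (Function('s')(z, a) = Mul(3, Mul(Add(z, z), Pow(Add(a, z), -1))) = Mul(3, Mul(Mul(2, z), Pow(Add(a, z), -1))) = Mul(3, Mul(2, z, Pow(Add(a, z), -1))) = Mul(6, z, Pow(Add(a, z), -1)))
Pow(Function('s')(517, Add(-474, Mul(-1, -323))), -1) = Pow(Mul(6, 517, Pow(Add(Add(-474, Mul(-1, -323)), 517), -1)), -1) = Pow(Mul(6, 517, Pow(Add(Add(-474, 323), 517), -1)), -1) = Pow(Mul(6, 517, Pow(Add(-151, 517), -1)), -1) = Pow(Mul(6, 517, Pow(366, -1)), -1) = Pow(Mul(6, 517, Rational(1, 366)), -1) = Pow(Rational(517, 61), -1) = Rational(61, 517)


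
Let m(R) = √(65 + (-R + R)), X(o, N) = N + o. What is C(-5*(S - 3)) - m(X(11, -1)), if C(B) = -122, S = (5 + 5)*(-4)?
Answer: -122 - √65 ≈ -130.06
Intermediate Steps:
S = -40 (S = 10*(-4) = -40)
m(R) = √65 (m(R) = √(65 + 0) = √65)
C(-5*(S - 3)) - m(X(11, -1)) = -122 - √65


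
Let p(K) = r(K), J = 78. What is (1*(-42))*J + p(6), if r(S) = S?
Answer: -3270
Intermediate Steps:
p(K) = K
(1*(-42))*J + p(6) = (1*(-42))*78 + 6 = -42*78 + 6 = -3276 + 6 = -3270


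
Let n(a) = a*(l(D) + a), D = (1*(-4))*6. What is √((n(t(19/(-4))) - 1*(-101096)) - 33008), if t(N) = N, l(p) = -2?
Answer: √1089921/4 ≈ 261.00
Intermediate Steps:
D = -24 (D = -4*6 = -24)
n(a) = a*(-2 + a)
√((n(t(19/(-4))) - 1*(-101096)) - 33008) = √(((19/(-4))*(-2 + 19/(-4)) - 1*(-101096)) - 33008) = √(((19*(-¼))*(-2 + 19*(-¼)) + 101096) - 33008) = √((-19*(-2 - 19/4)/4 + 101096) - 33008) = √((-19/4*(-27/4) + 101096) - 33008) = √((513/16 + 101096) - 33008) = √(1618049/16 - 33008) = √(1089921/16) = √1089921/4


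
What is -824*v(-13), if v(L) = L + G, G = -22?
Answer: 28840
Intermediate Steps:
v(L) = -22 + L (v(L) = L - 22 = -22 + L)
-824*v(-13) = -824*(-22 - 13) = -824*(-35) = 28840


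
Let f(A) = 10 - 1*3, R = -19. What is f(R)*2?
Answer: 14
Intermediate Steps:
f(A) = 7 (f(A) = 10 - 3 = 7)
f(R)*2 = 7*2 = 14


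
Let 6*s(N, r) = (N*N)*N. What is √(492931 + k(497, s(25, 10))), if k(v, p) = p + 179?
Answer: √17845710/6 ≈ 704.07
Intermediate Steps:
s(N, r) = N³/6 (s(N, r) = ((N*N)*N)/6 = (N²*N)/6 = N³/6)
k(v, p) = 179 + p
√(492931 + k(497, s(25, 10))) = √(492931 + (179 + (⅙)*25³)) = √(492931 + (179 + (⅙)*15625)) = √(492931 + (179 + 15625/6)) = √(492931 + 16699/6) = √(2974285/6) = √17845710/6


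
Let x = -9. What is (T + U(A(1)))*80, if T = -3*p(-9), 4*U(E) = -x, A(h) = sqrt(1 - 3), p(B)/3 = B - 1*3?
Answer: 8820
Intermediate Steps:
p(B) = -9 + 3*B (p(B) = 3*(B - 1*3) = 3*(B - 3) = 3*(-3 + B) = -9 + 3*B)
A(h) = I*sqrt(2) (A(h) = sqrt(-2) = I*sqrt(2))
U(E) = 9/4 (U(E) = (-1*(-9))/4 = (1/4)*9 = 9/4)
T = 108 (T = -3*(-9 + 3*(-9)) = -3*(-9 - 27) = -3*(-36) = 108)
(T + U(A(1)))*80 = (108 + 9/4)*80 = (441/4)*80 = 8820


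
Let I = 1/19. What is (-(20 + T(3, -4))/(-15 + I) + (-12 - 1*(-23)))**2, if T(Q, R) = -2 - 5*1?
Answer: 11363641/80656 ≈ 140.89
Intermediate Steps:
I = 1/19 ≈ 0.052632
T(Q, R) = -7 (T(Q, R) = -2 - 5 = -7)
(-(20 + T(3, -4))/(-15 + I) + (-12 - 1*(-23)))**2 = (-(20 - 7)/(-15 + 1/19) + (-12 - 1*(-23)))**2 = (-13/(-284/19) + (-12 + 23))**2 = (-13*(-19)/284 + 11)**2 = (-1*(-247/284) + 11)**2 = (247/284 + 11)**2 = (3371/284)**2 = 11363641/80656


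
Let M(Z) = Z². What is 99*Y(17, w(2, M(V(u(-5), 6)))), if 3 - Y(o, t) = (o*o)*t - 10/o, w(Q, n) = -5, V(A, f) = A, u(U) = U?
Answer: 2437974/17 ≈ 1.4341e+5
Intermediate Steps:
Y(o, t) = 3 + 10/o - t*o² (Y(o, t) = 3 - ((o*o)*t - 10/o) = 3 - (o²*t - 10/o) = 3 - (t*o² - 10/o) = 3 - (-10/o + t*o²) = 3 + (10/o - t*o²) = 3 + 10/o - t*o²)
99*Y(17, w(2, M(V(u(-5), 6)))) = 99*(3 + 10/17 - 1*(-5)*17²) = 99*(3 + 10*(1/17) - 1*(-5)*289) = 99*(3 + 10/17 + 1445) = 99*(24626/17) = 2437974/17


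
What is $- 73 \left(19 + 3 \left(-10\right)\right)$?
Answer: $803$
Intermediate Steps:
$- 73 \left(19 + 3 \left(-10\right)\right) = - 73 \left(19 - 30\right) = \left(-73\right) \left(-11\right) = 803$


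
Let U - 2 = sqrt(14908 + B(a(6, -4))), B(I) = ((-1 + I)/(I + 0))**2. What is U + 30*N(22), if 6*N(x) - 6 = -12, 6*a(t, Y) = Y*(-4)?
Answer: -28 + sqrt(954137)/8 ≈ 94.100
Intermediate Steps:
a(t, Y) = -2*Y/3 (a(t, Y) = (Y*(-4))/6 = (-4*Y)/6 = -2*Y/3)
N(x) = -1 (N(x) = 1 + (1/6)*(-12) = 1 - 2 = -1)
B(I) = (-1 + I)**2/I**2 (B(I) = ((-1 + I)/I)**2 = (-1 + I)**2/I**2)
U = 2 + sqrt(954137)/8 (U = 2 + sqrt(14908 + (-1 - 2/3*(-4))**2/(-2/3*(-4))**2) = 2 + sqrt(14908 + (-1 + 8/3)**2/(8/3)**2) = 2 + sqrt(14908 + 9*(5/3)**2/64) = 2 + sqrt(14908 + (9/64)*(25/9)) = 2 + sqrt(14908 + 25/64) = 2 + sqrt(954137/64) = 2 + sqrt(954137)/8 ≈ 124.10)
U + 30*N(22) = (2 + sqrt(954137)/8) + 30*(-1) = (2 + sqrt(954137)/8) - 30 = -28 + sqrt(954137)/8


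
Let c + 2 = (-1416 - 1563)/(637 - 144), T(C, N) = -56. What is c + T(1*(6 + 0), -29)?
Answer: -31573/493 ≈ -64.043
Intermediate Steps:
c = -3965/493 (c = -2 + (-1416 - 1563)/(637 - 144) = -2 - 2979/493 = -3965/493 ≈ -8.0426)
c + T(1*(6 + 0), -29) = -3965/493 - 56 = -31573/493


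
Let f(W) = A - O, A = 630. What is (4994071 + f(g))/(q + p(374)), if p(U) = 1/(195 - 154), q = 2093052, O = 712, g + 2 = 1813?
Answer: 204753549/85815133 ≈ 2.3860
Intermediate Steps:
g = 1811 (g = -2 + 1813 = 1811)
f(W) = -82 (f(W) = 630 - 1*712 = 630 - 712 = -82)
p(U) = 1/41
(4994071 + f(g))/(q + p(374)) = (4994071 - 82)/(2093052 + 1/41) = 4993989/(85815133/41) = 4993989*(41/85815133) = 204753549/85815133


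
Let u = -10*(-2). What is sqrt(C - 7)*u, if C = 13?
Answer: 20*sqrt(6) ≈ 48.990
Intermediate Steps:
u = 20
sqrt(C - 7)*u = sqrt(13 - 7)*20 = sqrt(6)*20 = 20*sqrt(6)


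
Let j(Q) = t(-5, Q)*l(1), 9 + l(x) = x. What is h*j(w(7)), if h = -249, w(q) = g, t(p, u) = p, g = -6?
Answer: -9960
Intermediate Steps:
l(x) = -9 + x
w(q) = -6
j(Q) = 40 (j(Q) = -5*(-9 + 1) = -5*(-8) = 40)
h*j(w(7)) = -249*40 = -9960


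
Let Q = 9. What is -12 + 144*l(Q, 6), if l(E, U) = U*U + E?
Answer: 6468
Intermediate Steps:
l(E, U) = E + U**2 (l(E, U) = U**2 + E = E + U**2)
-12 + 144*l(Q, 6) = -12 + 144*(9 + 6**2) = -12 + 144*(9 + 36) = -12 + 144*45 = -12 + 6480 = 6468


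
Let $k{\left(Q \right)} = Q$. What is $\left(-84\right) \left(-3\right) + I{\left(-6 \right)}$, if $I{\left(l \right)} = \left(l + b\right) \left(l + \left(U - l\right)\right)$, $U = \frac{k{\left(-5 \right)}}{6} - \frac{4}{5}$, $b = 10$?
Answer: $\frac{3682}{15} \approx 245.47$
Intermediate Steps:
$U = - \frac{49}{30}$ ($U = - \frac{5}{6} - \frac{4}{5} = - \frac{49}{30} \approx -1.6333$)
$I{\left(l \right)} = - \frac{49}{3} - \frac{49 l}{30}$ ($I{\left(l \right)} = \left(l + 10\right) \left(l - \left(\frac{49}{30} + l\right)\right) = \left(10 + l\right) \left(- \frac{49}{30}\right) = - \frac{49}{3} - \frac{49 l}{30}$)
$\left(-84\right) \left(-3\right) + I{\left(-6 \right)} = \left(-84\right) \left(-3\right) - \frac{98}{15} = 252 + \left(- \frac{49}{3} + \frac{49}{5}\right) = 252 - \frac{98}{15} = \frac{3682}{15}$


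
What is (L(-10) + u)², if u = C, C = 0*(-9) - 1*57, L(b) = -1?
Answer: 3364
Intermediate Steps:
C = -57 (C = 0 - 57 = -57)
u = -57
(L(-10) + u)² = (-1 - 57)² = (-58)² = 3364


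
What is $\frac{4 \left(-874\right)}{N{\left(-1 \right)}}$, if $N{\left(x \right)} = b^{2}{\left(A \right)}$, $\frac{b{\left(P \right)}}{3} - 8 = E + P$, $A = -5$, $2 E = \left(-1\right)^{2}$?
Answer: $- \frac{13984}{441} \approx -31.71$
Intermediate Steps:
$E = \frac{1}{2}$ ($E = \frac{\left(-1\right)^{2}}{2} = \frac{1}{2} \cdot 1 = \frac{1}{2} \approx 0.5$)
$b{\left(P \right)} = \frac{51}{2} + 3 P$ ($b{\left(P \right)} = 24 + 3 \left(\frac{1}{2} + P\right) = 24 + \left(\frac{3}{2} + 3 P\right) = \frac{51}{2} + 3 P$)
$N{\left(x \right)} = \frac{441}{4}$ ($N{\left(x \right)} = \left(\frac{51}{2} + 3 \left(-5\right)\right)^{2} = \left(\frac{51}{2} - 15\right)^{2} = \left(\frac{21}{2}\right)^{2} = \frac{441}{4}$)
$\frac{4 \left(-874\right)}{N{\left(-1 \right)}} = \frac{4 \left(-874\right)}{\frac{441}{4}} = \left(-3496\right) \frac{4}{441} = - \frac{13984}{441}$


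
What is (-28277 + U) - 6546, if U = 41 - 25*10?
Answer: -35032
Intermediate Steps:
U = -209 (U = 41 - 250 = -209)
(-28277 + U) - 6546 = (-28277 - 209) - 6546 = -28486 - 6546 = -35032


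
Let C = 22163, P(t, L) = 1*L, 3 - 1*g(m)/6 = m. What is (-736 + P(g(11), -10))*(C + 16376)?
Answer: -28750094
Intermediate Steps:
g(m) = 18 - 6*m
P(t, L) = L
(-736 + P(g(11), -10))*(C + 16376) = (-736 - 10)*(22163 + 16376) = -746*38539 = -28750094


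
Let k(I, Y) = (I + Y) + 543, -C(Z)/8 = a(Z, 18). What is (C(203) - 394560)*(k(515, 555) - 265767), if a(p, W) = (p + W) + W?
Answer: 104729664688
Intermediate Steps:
a(p, W) = p + 2*W (a(p, W) = (W + p) + W = p + 2*W)
C(Z) = -288 - 8*Z (C(Z) = -8*(Z + 2*18) = -8*(Z + 36) = -8*(36 + Z) = -288 - 8*Z)
k(I, Y) = 543 + I + Y
(C(203) - 394560)*(k(515, 555) - 265767) = ((-288 - 8*203) - 394560)*((543 + 515 + 555) - 265767) = ((-288 - 1624) - 394560)*(1613 - 265767) = (-1912 - 394560)*(-264154) = -396472*(-264154) = 104729664688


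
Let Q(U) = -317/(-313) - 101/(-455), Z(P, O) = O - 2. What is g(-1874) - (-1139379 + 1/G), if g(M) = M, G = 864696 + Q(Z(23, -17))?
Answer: 140079027711741025/123145856688 ≈ 1.1375e+6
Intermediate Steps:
Z(P, O) = -2 + O
Q(U) = 175848/142415 (Q(U) = -317*(-1/313) - 101*(-1/455) = 317/313 + 101/455 = 175848/142415)
G = 123145856688/142415 (G = 864696 + 175848/142415 = 123145856688/142415 ≈ 8.6470e+5)
g(-1874) - (-1139379 + 1/G) = -1874 - (-1139379 + 1/(123145856688/142415)) = -1874 - (-1139379 + 142415/123145856688) = -1874 - 1*(-140309803047174337/123145856688) = -1874 + 140309803047174337/123145856688 = 140079027711741025/123145856688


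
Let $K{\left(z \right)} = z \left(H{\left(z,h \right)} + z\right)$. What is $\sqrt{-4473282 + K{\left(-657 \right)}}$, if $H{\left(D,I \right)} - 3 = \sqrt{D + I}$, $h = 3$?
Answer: $\sqrt{-4043604 - 657 i \sqrt{654}} \approx 4.178 - 2010.9 i$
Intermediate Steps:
$H{\left(D,I \right)} = 3 + \sqrt{D + I}$
$K{\left(z \right)} = z \left(3 + z + \sqrt{3 + z}\right)$ ($K{\left(z \right)} = z \left(\left(3 + \sqrt{z + 3}\right) + z\right) = z \left(\left(3 + \sqrt{3 + z}\right) + z\right) = z \left(3 + z + \sqrt{3 + z}\right)$)
$\sqrt{-4473282 + K{\left(-657 \right)}} = \sqrt{-4473282 - 657 \left(3 - 657 + \sqrt{3 - 657}\right)} = \sqrt{-4473282 - 657 \left(3 - 657 + \sqrt{-654}\right)} = \sqrt{-4473282 - 657 \left(3 - 657 + i \sqrt{654}\right)} = \sqrt{-4473282 - 657 \left(-654 + i \sqrt{654}\right)} = \sqrt{-4473282 + \left(429678 - 657 i \sqrt{654}\right)} = \sqrt{-4043604 - 657 i \sqrt{654}}$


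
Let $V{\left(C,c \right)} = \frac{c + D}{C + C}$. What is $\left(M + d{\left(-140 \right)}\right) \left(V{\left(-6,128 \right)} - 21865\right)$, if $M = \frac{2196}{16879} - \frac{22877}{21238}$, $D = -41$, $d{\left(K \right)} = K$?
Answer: $\frac{4420484132186835}{1433904808} \approx 3.0828 \cdot 10^{6}$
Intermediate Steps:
$V{\left(C,c \right)} = \frac{-41 + c}{2 C}$ ($V{\left(C,c \right)} = \frac{c - 41}{C + C} = \frac{-41 + c}{2 C}$)
$M = - \frac{339502235}{358476202}$ ($M = 2196 \cdot \frac{1}{16879} - \frac{22877}{21238} = \frac{2196}{16879} - \frac{22877}{21238} = - \frac{339502235}{358476202} \approx -0.94707$)
$\left(M + d{\left(-140 \right)}\right) \left(V{\left(-6,128 \right)} - 21865\right) = \left(- \frac{339502235}{358476202} - 140\right) \left(\frac{-41 + 128}{2 \left(-6\right)} - 21865\right) = - \frac{50526170515 \left(\frac{1}{2} \left(- \frac{1}{6}\right) 87 - 21865\right)}{358476202} = - \frac{50526170515 \left(- \frac{29}{4} - 21865\right)}{358476202} = \left(- \frac{50526170515}{358476202}\right) \left(- \frac{87489}{4}\right) = \frac{4420484132186835}{1433904808}$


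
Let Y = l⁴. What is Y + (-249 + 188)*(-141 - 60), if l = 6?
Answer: 13557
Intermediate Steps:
Y = 1296 (Y = 6⁴ = 1296)
Y + (-249 + 188)*(-141 - 60) = 1296 + (-249 + 188)*(-141 - 60) = 1296 - 61*(-201) = 1296 + 12261 = 13557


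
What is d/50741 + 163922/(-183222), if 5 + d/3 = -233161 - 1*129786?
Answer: -103909970117/4648433751 ≈ -22.354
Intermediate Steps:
d = -1088856 (d = -15 + 3*(-233161 - 1*129786) = -15 + 3*(-233161 - 129786) = -15 + 3*(-362947) = -15 - 1088841 = -1088856)
d/50741 + 163922/(-183222) = -1088856/50741 + 163922/(-183222) = -1088856*1/50741 + 163922*(-1/183222) = -1088856/50741 - 81961/91611 = -103909970117/4648433751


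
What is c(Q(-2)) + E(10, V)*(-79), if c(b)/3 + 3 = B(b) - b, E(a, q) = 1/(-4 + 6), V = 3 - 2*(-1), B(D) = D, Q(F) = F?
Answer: -97/2 ≈ -48.500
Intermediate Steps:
V = 5 (V = 3 + 2 = 5)
E(a, q) = 1/2
c(b) = -9 (c(b) = -9 + 3*(b - b) = -9 + 3*0 = -9 + 0 = -9)
c(Q(-2)) + E(10, V)*(-79) = -9 + (1/2)*(-79) = -9 - 79/2 = -97/2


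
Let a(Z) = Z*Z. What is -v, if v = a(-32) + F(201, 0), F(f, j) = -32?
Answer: -992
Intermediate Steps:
a(Z) = Z²
v = 992 (v = (-32)² - 32 = 1024 - 32 = 992)
-v = -1*992 = -992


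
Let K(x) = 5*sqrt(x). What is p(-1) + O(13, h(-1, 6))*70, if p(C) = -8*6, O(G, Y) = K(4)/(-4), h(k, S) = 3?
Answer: -223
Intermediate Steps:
O(G, Y) = -5/2 (O(G, Y) = (5*sqrt(4))/(-4) = (5*2)*(-1/4) = 10*(-1/4) = -5/2)
p(C) = -48
p(-1) + O(13, h(-1, 6))*70 = -48 - 5/2*70 = -48 - 175 = -223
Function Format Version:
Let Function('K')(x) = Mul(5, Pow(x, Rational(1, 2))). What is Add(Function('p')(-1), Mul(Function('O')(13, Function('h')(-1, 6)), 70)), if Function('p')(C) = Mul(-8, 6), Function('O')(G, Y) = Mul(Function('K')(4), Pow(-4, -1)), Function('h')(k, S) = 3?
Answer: -223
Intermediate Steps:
Function('O')(G, Y) = Rational(-5, 2) (Function('O')(G, Y) = Mul(Mul(5, Pow(4, Rational(1, 2))), Pow(-4, -1)) = Mul(Mul(5, 2), Rational(-1, 4)) = Mul(10, Rational(-1, 4)) = Rational(-5, 2))
Function('p')(C) = -48
Add(Function('p')(-1), Mul(Function('O')(13, Function('h')(-1, 6)), 70)) = Add(-48, Mul(Rational(-5, 2), 70)) = Add(-48, -175) = -223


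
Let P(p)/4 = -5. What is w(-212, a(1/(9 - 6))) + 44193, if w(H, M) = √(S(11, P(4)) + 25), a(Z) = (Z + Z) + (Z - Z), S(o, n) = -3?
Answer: 44193 + √22 ≈ 44198.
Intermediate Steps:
P(p) = -20 (P(p) = 4*(-5) = -20)
a(Z) = 2*Z (a(Z) = 2*Z + 0 = 2*Z)
w(H, M) = √22 (w(H, M) = √(-3 + 25) = √22)
w(-212, a(1/(9 - 6))) + 44193 = √22 + 44193 = 44193 + √22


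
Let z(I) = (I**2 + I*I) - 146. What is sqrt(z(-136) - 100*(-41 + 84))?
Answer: sqrt(32546) ≈ 180.41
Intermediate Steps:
z(I) = -146 + 2*I**2 (z(I) = (I**2 + I**2) - 146 = 2*I**2 - 146 = -146 + 2*I**2)
sqrt(z(-136) - 100*(-41 + 84)) = sqrt((-146 + 2*(-136)**2) - 100*(-41 + 84)) = sqrt((-146 + 2*18496) - 100*43) = sqrt((-146 + 36992) - 4300) = sqrt(36846 - 4300) = sqrt(32546)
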